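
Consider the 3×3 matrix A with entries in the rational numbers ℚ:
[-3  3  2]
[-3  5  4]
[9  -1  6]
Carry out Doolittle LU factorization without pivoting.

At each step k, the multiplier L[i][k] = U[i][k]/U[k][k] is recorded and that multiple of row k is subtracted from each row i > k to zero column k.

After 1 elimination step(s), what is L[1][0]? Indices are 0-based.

L[1][0] = 1

[col 0] pivot -3
  R1 -= 1*R0 → (0, 2, 2)  (L[1][0] := 1)
  R2 -= -3*R0 → (0, 8, 12)  (L[2][0] := -3)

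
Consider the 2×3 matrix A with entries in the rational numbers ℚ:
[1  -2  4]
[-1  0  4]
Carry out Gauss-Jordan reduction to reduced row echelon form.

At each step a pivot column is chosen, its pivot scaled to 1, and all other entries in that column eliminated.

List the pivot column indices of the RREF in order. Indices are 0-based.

pivot columns: 0, 1

[1] R0 /= 1  ⇒  (1, -2, 4)
     R1 -= -1·R0  ⇒  (0, -2, 8)
[2] R1 /= -2  ⇒  (0, 1, -4)
     R0 -= -2·R1  ⇒  (1, 0, -4)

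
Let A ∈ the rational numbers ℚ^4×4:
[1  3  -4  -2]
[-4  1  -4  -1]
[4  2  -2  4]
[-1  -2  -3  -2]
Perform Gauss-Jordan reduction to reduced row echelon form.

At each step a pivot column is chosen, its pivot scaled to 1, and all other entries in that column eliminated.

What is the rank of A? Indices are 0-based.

rank = 4

pivot(0,0)=1: scale R0 → (1, 3, -4, -2)
  clear (1,0): R1 −= (-4)R0 → (0, 13, -20, -9)
  clear (2,0): R2 −= (4)R0 → (0, -10, 14, 12)
  clear (3,0): R3 −= (-1)R0 → (0, 1, -7, -4)
pivot(1,1)=13: scale R1 → (0, 1, -20/13, -9/13)
  clear (0,1): R0 −= (3)R1 → (1, 0, 8/13, 1/13)
  clear (2,1): R2 −= (-10)R1 → (0, 0, -18/13, 66/13)
  clear (3,1): R3 −= (1)R1 → (0, 0, -71/13, -43/13)
pivot(2,2)=-18/13: scale R2 → (0, 0, 1, -11/3)
  clear (0,2): R0 −= (8/13)R2 → (1, 0, 0, 7/3)
  clear (1,2): R1 −= (-20/13)R2 → (0, 1, 0, -19/3)
  clear (3,2): R3 −= (-71/13)R2 → (0, 0, 0, -70/3)
pivot(3,3)=-70/3: scale R3 → (0, 0, 0, 1)
  clear (0,3): R0 −= (7/3)R3 → (1, 0, 0, 0)
  clear (1,3): R1 −= (-19/3)R3 → (0, 1, 0, 0)
  clear (2,3): R2 −= (-11/3)R3 → (0, 0, 1, 0)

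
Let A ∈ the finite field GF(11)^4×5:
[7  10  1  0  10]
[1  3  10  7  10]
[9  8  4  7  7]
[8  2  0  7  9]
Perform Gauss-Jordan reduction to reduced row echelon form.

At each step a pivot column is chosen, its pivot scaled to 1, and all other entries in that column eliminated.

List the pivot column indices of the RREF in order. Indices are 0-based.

pivot columns: 0, 1, 2

step 1: normalize row 0 (÷7) = (1, 3, 8, 0, 3)
  row 1: subtract 1×row0 = (0, 0, 2, 7, 7)
  row 2: subtract 9×row0 = (0, 3, 9, 7, 2)
  row 3: subtract 8×row0 = (0, 0, 2, 7, 7)
step 2: exchange rows 1,2
step 2: normalize row 1 (÷3) = (0, 1, 3, 6, 8)
  row 0: subtract 3×row1 = (1, 0, 10, 4, 1)
step 3: normalize row 2 (÷2) = (0, 0, 1, 9, 9)
  row 0: subtract 10×row2 = (1, 0, 0, 2, 10)
  row 1: subtract 3×row2 = (0, 1, 0, 1, 3)
  row 3: subtract 2×row2 = (0, 0, 0, 0, 0)
skip col 3 (zero from row 3)
skip col 4 (zero from row 3)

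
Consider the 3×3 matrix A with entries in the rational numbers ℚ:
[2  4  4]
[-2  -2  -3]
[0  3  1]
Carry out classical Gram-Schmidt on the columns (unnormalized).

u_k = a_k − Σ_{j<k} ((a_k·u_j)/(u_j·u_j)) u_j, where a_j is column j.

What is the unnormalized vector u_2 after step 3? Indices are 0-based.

u_2 = (3/22, 3/22, -1/11)

Step 1: u_0 = a_0 = (2, -2, 0).
Step 2: u_1 = a_1 − (3/2)·u_0 = (1, 1, 3).
Step 3: u_2 = a_2 − (7/4)·u_0 − (4/11)·u_1 = (3/22, 3/22, -1/11).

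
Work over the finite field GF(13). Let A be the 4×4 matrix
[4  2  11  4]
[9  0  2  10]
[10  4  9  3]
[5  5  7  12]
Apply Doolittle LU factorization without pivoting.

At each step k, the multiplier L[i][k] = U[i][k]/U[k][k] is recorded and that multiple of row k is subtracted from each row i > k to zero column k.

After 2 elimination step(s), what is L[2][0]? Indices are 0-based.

L[2][0] = 9

[col 0] pivot 4
  R1 -= 12*R0 → (0, 2, 0, 1)  (L[1][0] := 12)
  R2 -= 9*R0 → (0, 12, 1, 6)  (L[2][0] := 9)
  R3 -= 11*R0 → (0, 9, 3, 7)  (L[3][0] := 11)
[col 1] pivot 2
  R2 -= 6*R1 → (0, 0, 1, 0)  (L[2][1] := 6)
  R3 -= 11*R1 → (0, 0, 3, 9)  (L[3][1] := 11)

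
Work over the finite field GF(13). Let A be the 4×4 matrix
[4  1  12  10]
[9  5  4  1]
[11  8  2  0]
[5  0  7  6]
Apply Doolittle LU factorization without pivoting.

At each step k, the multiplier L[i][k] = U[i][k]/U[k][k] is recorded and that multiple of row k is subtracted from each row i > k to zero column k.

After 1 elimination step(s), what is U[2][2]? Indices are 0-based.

k=0: U[0][0]=4
  eliminate (1,0): mult=12, new row 1: (0, 6, 3, 11); set L[1][0]=12
  eliminate (2,0): mult=6, new row 2: (0, 2, 8, 5); set L[2][0]=6
  eliminate (3,0): mult=11, new row 3: (0, 2, 5, 0); set L[3][0]=11

U[2][2] = 8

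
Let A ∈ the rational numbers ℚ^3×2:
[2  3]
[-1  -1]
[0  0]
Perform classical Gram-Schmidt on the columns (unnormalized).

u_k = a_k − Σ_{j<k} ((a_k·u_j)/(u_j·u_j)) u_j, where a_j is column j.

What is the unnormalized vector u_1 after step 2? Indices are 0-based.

u_1 = (1/5, 2/5, 0)

Step 1: u_0 = a_0 = (2, -1, 0).
Step 2: u_1 = a_1 − (7/5)·u_0 = (1/5, 2/5, 0).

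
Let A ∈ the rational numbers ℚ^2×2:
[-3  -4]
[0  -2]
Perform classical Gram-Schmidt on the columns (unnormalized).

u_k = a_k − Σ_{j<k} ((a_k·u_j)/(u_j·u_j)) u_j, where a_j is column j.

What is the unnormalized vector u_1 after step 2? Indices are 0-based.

Step 1: u_0 = a_0 = (-3, 0).
Step 2: u_1 = a_1 − (4/3)·u_0 = (0, -2).

u_1 = (0, -2)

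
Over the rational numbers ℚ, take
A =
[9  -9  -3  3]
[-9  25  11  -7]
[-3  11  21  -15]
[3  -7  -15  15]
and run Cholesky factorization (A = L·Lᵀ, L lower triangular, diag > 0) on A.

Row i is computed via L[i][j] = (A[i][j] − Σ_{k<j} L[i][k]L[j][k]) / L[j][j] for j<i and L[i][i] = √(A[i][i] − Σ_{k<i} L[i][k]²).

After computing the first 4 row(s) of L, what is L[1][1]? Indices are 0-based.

L[1][1] = 4

Step 1: L[0][0] = √(9) = 3.
  L[1][0] = (-9) / L[0][0] = -3.
Step 2: L[1][1] = √(16) = 4.
  L[2][0] = (-3) / L[0][0] = -1.
  L[2][1] = (8) / L[1][1] = 2.
Step 3: L[2][2] = √(16) = 4.
  L[3][0] = (3) / L[0][0] = 1.
  L[3][1] = (-4) / L[1][1] = -1.
  L[3][2] = (-12) / L[2][2] = -3.
Step 4: L[3][3] = √(4) = 2.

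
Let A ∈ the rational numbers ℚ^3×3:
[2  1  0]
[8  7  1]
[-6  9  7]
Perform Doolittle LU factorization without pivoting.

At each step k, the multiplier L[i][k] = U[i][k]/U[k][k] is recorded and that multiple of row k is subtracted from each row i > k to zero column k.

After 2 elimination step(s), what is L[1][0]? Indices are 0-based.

L[1][0] = 4

[col 0] pivot 2
  R1 -= 4*R0 → (0, 3, 1)  (L[1][0] := 4)
  R2 -= -3*R0 → (0, 12, 7)  (L[2][0] := -3)
[col 1] pivot 3
  R2 -= 4*R1 → (0, 0, 3)  (L[2][1] := 4)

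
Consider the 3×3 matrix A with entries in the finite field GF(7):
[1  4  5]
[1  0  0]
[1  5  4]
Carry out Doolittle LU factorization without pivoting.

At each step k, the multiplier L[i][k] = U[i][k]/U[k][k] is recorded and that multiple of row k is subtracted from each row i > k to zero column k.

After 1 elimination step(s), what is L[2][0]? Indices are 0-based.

L[2][0] = 1

Step 1: pivot at (0,0) is 1.
  row1 ← row1 − (1)·row0  ⇒  L[1][0]=1, U row1=(0, 3, 2)
  row2 ← row2 − (1)·row0  ⇒  L[2][0]=1, U row2=(0, 1, 6)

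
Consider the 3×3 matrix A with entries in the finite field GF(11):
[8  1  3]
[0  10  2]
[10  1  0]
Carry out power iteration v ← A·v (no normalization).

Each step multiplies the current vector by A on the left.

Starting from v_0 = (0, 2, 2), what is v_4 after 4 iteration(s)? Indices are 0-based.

v_4 = (10, 6, 9)

v_0 = (0, 2, 2).
v_1 = A·v_0 = (8, 2, 2).
v_2 = A·v_1 = (6, 2, 5).
v_3 = A·v_2 = (10, 8, 7).
v_4 = A·v_3 = (10, 6, 9).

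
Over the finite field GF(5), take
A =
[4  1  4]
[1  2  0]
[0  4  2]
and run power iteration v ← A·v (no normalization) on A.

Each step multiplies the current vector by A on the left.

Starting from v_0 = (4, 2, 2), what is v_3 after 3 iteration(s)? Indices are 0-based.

v_3 = (1, 4, 0)

v_0 = (4, 2, 2).
v_1 = A·v_0 = (1, 3, 2).
v_2 = A·v_1 = (0, 2, 1).
v_3 = A·v_2 = (1, 4, 0).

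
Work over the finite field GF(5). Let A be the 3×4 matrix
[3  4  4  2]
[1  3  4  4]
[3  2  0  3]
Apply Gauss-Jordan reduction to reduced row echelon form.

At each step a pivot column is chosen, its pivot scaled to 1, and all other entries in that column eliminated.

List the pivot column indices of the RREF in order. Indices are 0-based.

[1] R0 /= 3  ⇒  (1, 3, 3, 4)
     R1 -= 1·R0  ⇒  (0, 0, 1, 0)
     R2 -= 3·R0  ⇒  (0, 3, 1, 1)
[2] R1 <-> R2
[2] R1 /= 3  ⇒  (0, 1, 2, 2)
     R0 -= 3·R1  ⇒  (1, 0, 2, 3)
[3] R2 /= 1  ⇒  (0, 0, 1, 0)
     R0 -= 2·R2  ⇒  (1, 0, 0, 3)
     R1 -= 2·R2  ⇒  (0, 1, 0, 2)

pivot columns: 0, 1, 2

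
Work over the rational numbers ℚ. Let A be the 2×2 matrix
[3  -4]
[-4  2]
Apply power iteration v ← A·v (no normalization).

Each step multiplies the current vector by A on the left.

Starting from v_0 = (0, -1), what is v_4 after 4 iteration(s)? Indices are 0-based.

v_0 = (0, -1).
v_1 = A·v_0 = (4, -2).
v_2 = A·v_1 = (20, -20).
v_3 = A·v_2 = (140, -120).
v_4 = A·v_3 = (900, -800).

v_4 = (900, -800)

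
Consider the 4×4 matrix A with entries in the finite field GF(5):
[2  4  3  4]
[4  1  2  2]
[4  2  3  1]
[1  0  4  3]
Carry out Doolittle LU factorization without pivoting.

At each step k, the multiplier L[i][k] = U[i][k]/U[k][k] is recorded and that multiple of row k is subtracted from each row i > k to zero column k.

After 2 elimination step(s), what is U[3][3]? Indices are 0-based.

k=0: U[0][0]=2
  eliminate (1,0): mult=2, new row 1: (0, 3, 1, 4); set L[1][0]=2
  eliminate (2,0): mult=2, new row 2: (0, 4, 2, 3); set L[2][0]=2
  eliminate (3,0): mult=3, new row 3: (0, 3, 0, 1); set L[3][0]=3
k=1: U[1][1]=3
  eliminate (2,1): mult=3, new row 2: (0, 0, 4, 1); set L[2][1]=3
  eliminate (3,1): mult=1, new row 3: (0, 0, 4, 2); set L[3][1]=1

U[3][3] = 2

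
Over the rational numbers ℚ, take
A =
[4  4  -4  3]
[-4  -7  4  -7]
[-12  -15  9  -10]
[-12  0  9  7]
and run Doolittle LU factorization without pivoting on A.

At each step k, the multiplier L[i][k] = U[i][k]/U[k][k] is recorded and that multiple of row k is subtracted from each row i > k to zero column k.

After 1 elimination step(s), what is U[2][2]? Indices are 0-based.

[col 0] pivot 4
  R1 -= -1*R0 → (0, -3, 0, -4)  (L[1][0] := -1)
  R2 -= -3*R0 → (0, -3, -3, -1)  (L[2][0] := -3)
  R3 -= -3*R0 → (0, 12, -3, 16)  (L[3][0] := -3)

U[2][2] = -3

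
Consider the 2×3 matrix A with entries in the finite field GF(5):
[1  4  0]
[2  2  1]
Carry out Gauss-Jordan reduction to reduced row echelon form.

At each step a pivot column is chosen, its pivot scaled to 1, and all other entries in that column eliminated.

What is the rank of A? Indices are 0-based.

[1] R0 /= 1  ⇒  (1, 4, 0)
     R1 -= 2·R0  ⇒  (0, 4, 1)
[2] R1 /= 4  ⇒  (0, 1, 4)
     R0 -= 4·R1  ⇒  (1, 0, 4)

rank = 2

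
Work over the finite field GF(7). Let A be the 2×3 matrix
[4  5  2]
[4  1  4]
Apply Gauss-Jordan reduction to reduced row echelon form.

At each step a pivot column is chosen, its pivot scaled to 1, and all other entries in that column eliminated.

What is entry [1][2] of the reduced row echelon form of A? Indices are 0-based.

M[1][2] = 3

step 1: normalize row 0 (÷4) = (1, 3, 4)
  row 1: subtract 4×row0 = (0, 3, 2)
step 2: normalize row 1 (÷3) = (0, 1, 3)
  row 0: subtract 3×row1 = (1, 0, 2)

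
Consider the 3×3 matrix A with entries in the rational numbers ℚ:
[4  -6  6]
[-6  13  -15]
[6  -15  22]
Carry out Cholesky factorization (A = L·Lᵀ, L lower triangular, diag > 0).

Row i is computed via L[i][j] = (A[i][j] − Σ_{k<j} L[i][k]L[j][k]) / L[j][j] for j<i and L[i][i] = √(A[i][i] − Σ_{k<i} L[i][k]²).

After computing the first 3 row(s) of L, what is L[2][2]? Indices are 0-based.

Step 1: L[0][0] = √(4) = 2.
  L[1][0] = (-6) / L[0][0] = -3.
Step 2: L[1][1] = √(4) = 2.
  L[2][0] = (6) / L[0][0] = 3.
  L[2][1] = (-6) / L[1][1] = -3.
Step 3: L[2][2] = √(4) = 2.

L[2][2] = 2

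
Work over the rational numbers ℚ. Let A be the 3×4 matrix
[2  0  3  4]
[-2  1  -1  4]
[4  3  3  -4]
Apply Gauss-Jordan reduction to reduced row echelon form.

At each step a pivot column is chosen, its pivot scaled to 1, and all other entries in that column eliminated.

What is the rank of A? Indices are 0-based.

rank = 3

[1] R0 /= 2  ⇒  (1, 0, 3/2, 2)
     R1 -= -2·R0  ⇒  (0, 1, 2, 8)
     R2 -= 4·R0  ⇒  (0, 3, -3, -12)
[2] R1 /= 1  ⇒  (0, 1, 2, 8)
     R2 -= 3·R1  ⇒  (0, 0, -9, -36)
[3] R2 /= -9  ⇒  (0, 0, 1, 4)
     R0 -= 3/2·R2  ⇒  (1, 0, 0, -4)
     R1 -= 2·R2  ⇒  (0, 1, 0, 0)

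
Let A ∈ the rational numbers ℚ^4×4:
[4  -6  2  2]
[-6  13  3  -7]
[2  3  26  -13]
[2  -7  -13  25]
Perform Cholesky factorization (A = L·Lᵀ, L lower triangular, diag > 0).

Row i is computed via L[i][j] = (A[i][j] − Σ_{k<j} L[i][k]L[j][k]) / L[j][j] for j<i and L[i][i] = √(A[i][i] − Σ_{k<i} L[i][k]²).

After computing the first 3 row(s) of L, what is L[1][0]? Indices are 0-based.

L[1][0] = -3

Step 1: L[0][0] = √(4) = 2.
  L[1][0] = (-6) / L[0][0] = -3.
Step 2: L[1][1] = √(4) = 2.
  L[2][0] = (2) / L[0][0] = 1.
  L[2][1] = (6) / L[1][1] = 3.
Step 3: L[2][2] = √(16) = 4.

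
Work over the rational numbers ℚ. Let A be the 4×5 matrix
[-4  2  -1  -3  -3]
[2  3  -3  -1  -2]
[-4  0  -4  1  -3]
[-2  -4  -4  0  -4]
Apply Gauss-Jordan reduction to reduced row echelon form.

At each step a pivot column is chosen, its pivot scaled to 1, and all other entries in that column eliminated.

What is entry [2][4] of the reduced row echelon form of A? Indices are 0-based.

M[2][4] = 174/235

pivot(0,0)=-4: scale R0 → (1, -1/2, 1/4, 3/4, 3/4)
  clear (1,0): R1 −= (2)R0 → (0, 4, -7/2, -5/2, -7/2)
  clear (2,0): R2 −= (-4)R0 → (0, -2, -3, 4, 0)
  clear (3,0): R3 −= (-2)R0 → (0, -5, -7/2, 3/2, -5/2)
pivot(1,1)=4: scale R1 → (0, 1, -7/8, -5/8, -7/8)
  clear (0,1): R0 −= (-1/2)R1 → (1, 0, -3/16, 7/16, 5/16)
  clear (2,1): R2 −= (-2)R1 → (0, 0, -19/4, 11/4, -7/4)
  clear (3,1): R3 −= (-5)R1 → (0, 0, -63/8, -13/8, -55/8)
pivot(2,2)=-19/4: scale R2 → (0, 0, 1, -11/19, 7/19)
  clear (0,2): R0 −= (-3/16)R2 → (1, 0, 0, 25/76, 29/76)
  clear (1,2): R1 −= (-7/8)R2 → (0, 1, 0, -43/38, -21/38)
  clear (3,2): R3 −= (-63/8)R2 → (0, 0, 0, -235/38, -151/38)
pivot(3,3)=-235/38: scale R3 → (0, 0, 0, 1, 151/235)
  clear (0,3): R0 −= (25/76)R3 → (1, 0, 0, 0, 8/47)
  clear (1,3): R1 −= (-43/38)R3 → (0, 1, 0, 0, 41/235)
  clear (2,3): R2 −= (-11/19)R3 → (0, 0, 1, 0, 174/235)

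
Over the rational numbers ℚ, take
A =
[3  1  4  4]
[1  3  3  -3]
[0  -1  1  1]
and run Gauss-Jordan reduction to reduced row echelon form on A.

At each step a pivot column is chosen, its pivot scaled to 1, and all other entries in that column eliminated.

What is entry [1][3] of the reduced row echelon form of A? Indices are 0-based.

[1] R0 /= 3  ⇒  (1, 1/3, 4/3, 4/3)
     R1 -= 1·R0  ⇒  (0, 8/3, 5/3, -13/3)
[2] R1 /= 8/3  ⇒  (0, 1, 5/8, -13/8)
     R0 -= 1/3·R1  ⇒  (1, 0, 9/8, 15/8)
     R2 -= -1·R1  ⇒  (0, 0, 13/8, -5/8)
[3] R2 /= 13/8  ⇒  (0, 0, 1, -5/13)
     R0 -= 9/8·R2  ⇒  (1, 0, 0, 30/13)
     R1 -= 5/8·R2  ⇒  (0, 1, 0, -18/13)

M[1][3] = -18/13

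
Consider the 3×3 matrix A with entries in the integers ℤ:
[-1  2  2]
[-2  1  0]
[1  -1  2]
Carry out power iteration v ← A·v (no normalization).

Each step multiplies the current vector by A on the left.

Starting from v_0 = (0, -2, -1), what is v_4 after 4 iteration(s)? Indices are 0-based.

v_0 = (0, -2, -1).
v_1 = A·v_0 = (-6, -2, 0).
v_2 = A·v_1 = (2, 10, -4).
v_3 = A·v_2 = (10, 6, -16).
v_4 = A·v_3 = (-30, -14, -28).

v_4 = (-30, -14, -28)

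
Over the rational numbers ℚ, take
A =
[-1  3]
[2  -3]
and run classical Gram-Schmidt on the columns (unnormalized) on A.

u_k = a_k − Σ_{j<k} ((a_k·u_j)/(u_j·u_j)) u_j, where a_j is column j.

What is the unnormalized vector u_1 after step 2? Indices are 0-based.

u_1 = (6/5, 3/5)

Step 1: u_0 = a_0 = (-1, 2).
Step 2: u_1 = a_1 − (-9/5)·u_0 = (6/5, 3/5).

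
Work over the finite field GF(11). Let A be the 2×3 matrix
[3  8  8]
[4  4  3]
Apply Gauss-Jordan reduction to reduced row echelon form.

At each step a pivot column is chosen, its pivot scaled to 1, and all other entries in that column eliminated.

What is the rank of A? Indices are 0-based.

rank = 2

[1] R0 /= 3  ⇒  (1, 10, 10)
     R1 -= 4·R0  ⇒  (0, 8, 7)
[2] R1 /= 8  ⇒  (0, 1, 5)
     R0 -= 10·R1  ⇒  (1, 0, 4)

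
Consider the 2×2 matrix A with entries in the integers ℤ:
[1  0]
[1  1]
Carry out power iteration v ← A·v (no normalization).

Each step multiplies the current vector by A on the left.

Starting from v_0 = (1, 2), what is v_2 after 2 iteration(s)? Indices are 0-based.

v_0 = (1, 2).
v_1 = A·v_0 = (1, 3).
v_2 = A·v_1 = (1, 4).

v_2 = (1, 4)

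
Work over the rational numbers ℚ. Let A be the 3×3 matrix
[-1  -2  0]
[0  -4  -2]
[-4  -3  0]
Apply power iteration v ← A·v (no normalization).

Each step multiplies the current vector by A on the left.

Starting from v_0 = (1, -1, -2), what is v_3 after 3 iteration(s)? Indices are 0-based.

v_3 = (77, 176, 158)

v_0 = (1, -1, -2).
v_1 = A·v_0 = (1, 8, -1).
v_2 = A·v_1 = (-17, -30, -28).
v_3 = A·v_2 = (77, 176, 158).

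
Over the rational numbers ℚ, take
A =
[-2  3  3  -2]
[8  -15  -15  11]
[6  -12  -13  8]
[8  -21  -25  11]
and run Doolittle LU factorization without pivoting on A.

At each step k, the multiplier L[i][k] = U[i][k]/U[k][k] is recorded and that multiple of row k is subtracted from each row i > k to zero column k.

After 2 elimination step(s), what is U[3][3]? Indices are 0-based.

U[3][3] = -6

[col 0] pivot -2
  R1 -= -4*R0 → (0, -3, -3, 3)  (L[1][0] := -4)
  R2 -= -3*R0 → (0, -3, -4, 2)  (L[2][0] := -3)
  R3 -= -4*R0 → (0, -9, -13, 3)  (L[3][0] := -4)
[col 1] pivot -3
  R2 -= 1*R1 → (0, 0, -1, -1)  (L[2][1] := 1)
  R3 -= 3*R1 → (0, 0, -4, -6)  (L[3][1] := 3)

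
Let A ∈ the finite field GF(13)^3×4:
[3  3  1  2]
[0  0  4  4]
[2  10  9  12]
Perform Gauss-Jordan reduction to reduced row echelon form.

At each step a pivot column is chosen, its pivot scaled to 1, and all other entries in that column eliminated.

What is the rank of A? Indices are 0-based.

[1] R0 /= 3  ⇒  (1, 1, 9, 5)
     R2 -= 2·R0  ⇒  (0, 8, 4, 2)
[2] R1 <-> R2
[2] R1 /= 8  ⇒  (0, 1, 7, 10)
     R0 -= 1·R1  ⇒  (1, 0, 2, 8)
[3] R2 /= 4  ⇒  (0, 0, 1, 1)
     R0 -= 2·R2  ⇒  (1, 0, 0, 6)
     R1 -= 7·R2  ⇒  (0, 1, 0, 3)

rank = 3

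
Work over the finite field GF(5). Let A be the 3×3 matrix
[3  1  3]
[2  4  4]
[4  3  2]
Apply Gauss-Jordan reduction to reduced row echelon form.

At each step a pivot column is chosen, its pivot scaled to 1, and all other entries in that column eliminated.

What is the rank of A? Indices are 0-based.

pivot(0,0)=3: scale R0 → (1, 2, 1)
  clear (1,0): R1 −= (2)R0 → (0, 0, 2)
  clear (2,0): R2 −= (4)R0 → (0, 0, 3)
col 1: no nonzero at/below row 1; advance.
pivot(1,2)=2: scale R1 → (0, 0, 1)
  clear (0,2): R0 −= (1)R1 → (1, 2, 0)
  clear (2,2): R2 −= (3)R1 → (0, 0, 0)

rank = 2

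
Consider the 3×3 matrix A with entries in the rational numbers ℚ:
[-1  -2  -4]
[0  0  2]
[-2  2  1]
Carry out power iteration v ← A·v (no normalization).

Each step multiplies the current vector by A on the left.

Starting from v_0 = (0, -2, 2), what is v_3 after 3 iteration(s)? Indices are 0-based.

v_0 = (0, -2, 2).
v_1 = A·v_0 = (-4, 4, -2).
v_2 = A·v_1 = (4, -4, 14).
v_3 = A·v_2 = (-52, 28, -2).

v_3 = (-52, 28, -2)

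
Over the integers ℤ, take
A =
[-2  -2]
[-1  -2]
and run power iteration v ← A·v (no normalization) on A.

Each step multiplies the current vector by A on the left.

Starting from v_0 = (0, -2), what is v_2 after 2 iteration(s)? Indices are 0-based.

v_0 = (0, -2).
v_1 = A·v_0 = (4, 4).
v_2 = A·v_1 = (-16, -12).

v_2 = (-16, -12)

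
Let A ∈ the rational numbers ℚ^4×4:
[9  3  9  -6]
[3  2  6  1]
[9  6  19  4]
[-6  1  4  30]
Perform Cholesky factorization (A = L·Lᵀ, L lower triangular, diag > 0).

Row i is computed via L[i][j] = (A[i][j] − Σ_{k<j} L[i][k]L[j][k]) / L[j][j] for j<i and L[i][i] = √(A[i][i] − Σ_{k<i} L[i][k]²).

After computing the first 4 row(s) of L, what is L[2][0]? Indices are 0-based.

Step 1: L[0][0] = √(9) = 3.
  L[1][0] = (3) / L[0][0] = 1.
Step 2: L[1][1] = √(1) = 1.
  L[2][0] = (9) / L[0][0] = 3.
  L[2][1] = (3) / L[1][1] = 3.
Step 3: L[2][2] = √(1) = 1.
  L[3][0] = (-6) / L[0][0] = -2.
  L[3][1] = (3) / L[1][1] = 3.
  L[3][2] = (1) / L[2][2] = 1.
Step 4: L[3][3] = √(16) = 4.

L[2][0] = 3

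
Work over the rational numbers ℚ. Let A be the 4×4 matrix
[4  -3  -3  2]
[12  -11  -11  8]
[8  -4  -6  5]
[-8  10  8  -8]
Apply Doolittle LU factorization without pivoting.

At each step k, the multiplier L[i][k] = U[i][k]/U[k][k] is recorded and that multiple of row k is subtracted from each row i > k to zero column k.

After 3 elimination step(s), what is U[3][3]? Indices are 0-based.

U[3][3] = -3

k=0: U[0][0]=4
  eliminate (1,0): mult=3, new row 1: (0, -2, -2, 2); set L[1][0]=3
  eliminate (2,0): mult=2, new row 2: (0, 2, 0, 1); set L[2][0]=2
  eliminate (3,0): mult=-2, new row 3: (0, 4, 2, -4); set L[3][0]=-2
k=1: U[1][1]=-2
  eliminate (2,1): mult=-1, new row 2: (0, 0, -2, 3); set L[2][1]=-1
  eliminate (3,1): mult=-2, new row 3: (0, 0, -2, 0); set L[3][1]=-2
k=2: U[2][2]=-2
  eliminate (3,2): mult=1, new row 3: (0, 0, 0, -3); set L[3][2]=1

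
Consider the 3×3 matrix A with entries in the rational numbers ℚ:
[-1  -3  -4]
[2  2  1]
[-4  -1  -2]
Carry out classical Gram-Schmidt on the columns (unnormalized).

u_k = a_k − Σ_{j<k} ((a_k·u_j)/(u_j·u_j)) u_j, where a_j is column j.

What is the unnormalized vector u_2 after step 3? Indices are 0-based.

u_2 = (-126/173, -231/173, -84/173)

Step 1: u_0 = a_0 = (-1, 2, -4).
Step 2: u_1 = a_1 − (11/21)·u_0 = (-52/21, 20/21, 23/21).
Step 3: u_2 = a_2 − (2/3)·u_0 − (182/173)·u_1 = (-126/173, -231/173, -84/173).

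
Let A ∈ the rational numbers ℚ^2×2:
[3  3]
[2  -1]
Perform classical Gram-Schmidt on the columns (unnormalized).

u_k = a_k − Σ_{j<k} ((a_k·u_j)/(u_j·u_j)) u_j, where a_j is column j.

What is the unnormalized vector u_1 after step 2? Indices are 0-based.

Step 1: u_0 = a_0 = (3, 2).
Step 2: u_1 = a_1 − (7/13)·u_0 = (18/13, -27/13).

u_1 = (18/13, -27/13)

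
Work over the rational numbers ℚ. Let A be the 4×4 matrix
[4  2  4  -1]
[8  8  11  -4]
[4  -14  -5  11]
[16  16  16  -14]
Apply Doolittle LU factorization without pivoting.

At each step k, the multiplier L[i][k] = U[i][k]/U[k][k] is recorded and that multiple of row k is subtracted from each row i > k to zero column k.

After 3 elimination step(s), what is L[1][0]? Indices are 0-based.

Step 1: pivot at (0,0) is 4.
  row1 ← row1 − (2)·row0  ⇒  L[1][0]=2, U row1=(0, 4, 3, -2)
  row2 ← row2 − (1)·row0  ⇒  L[2][0]=1, U row2=(0, -16, -9, 12)
  row3 ← row3 − (4)·row0  ⇒  L[3][0]=4, U row3=(0, 8, 0, -10)
Step 2: pivot at (1,1) is 4.
  row2 ← row2 − (-4)·row1  ⇒  L[2][1]=-4, U row2=(0, 0, 3, 4)
  row3 ← row3 − (2)·row1  ⇒  L[3][1]=2, U row3=(0, 0, -6, -6)
Step 3: pivot at (2,2) is 3.
  row3 ← row3 − (-2)·row2  ⇒  L[3][2]=-2, U row3=(0, 0, 0, 2)

L[1][0] = 2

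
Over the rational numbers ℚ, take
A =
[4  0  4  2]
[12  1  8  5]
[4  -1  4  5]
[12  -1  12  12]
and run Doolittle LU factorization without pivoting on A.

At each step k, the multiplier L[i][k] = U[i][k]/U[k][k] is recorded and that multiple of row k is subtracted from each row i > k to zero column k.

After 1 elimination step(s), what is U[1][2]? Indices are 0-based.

U[1][2] = -4

Step 1: pivot at (0,0) is 4.
  row1 ← row1 − (3)·row0  ⇒  L[1][0]=3, U row1=(0, 1, -4, -1)
  row2 ← row2 − (1)·row0  ⇒  L[2][0]=1, U row2=(0, -1, 0, 3)
  row3 ← row3 − (3)·row0  ⇒  L[3][0]=3, U row3=(0, -1, 0, 6)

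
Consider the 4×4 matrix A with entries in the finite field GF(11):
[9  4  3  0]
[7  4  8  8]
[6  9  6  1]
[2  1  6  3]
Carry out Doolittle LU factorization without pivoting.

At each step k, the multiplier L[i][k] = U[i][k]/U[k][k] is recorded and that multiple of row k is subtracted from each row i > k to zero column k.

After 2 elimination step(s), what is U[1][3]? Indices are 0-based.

U[1][3] = 8

[col 0] pivot 9
  R1 -= 2*R0 → (0, 7, 2, 8)  (L[1][0] := 2)
  R2 -= 8*R0 → (0, 10, 4, 1)  (L[2][0] := 8)
  R3 -= 10*R0 → (0, 5, 9, 3)  (L[3][0] := 10)
[col 1] pivot 7
  R2 -= 3*R1 → (0, 0, 9, 10)  (L[2][1] := 3)
  R3 -= 7*R1 → (0, 0, 6, 2)  (L[3][1] := 7)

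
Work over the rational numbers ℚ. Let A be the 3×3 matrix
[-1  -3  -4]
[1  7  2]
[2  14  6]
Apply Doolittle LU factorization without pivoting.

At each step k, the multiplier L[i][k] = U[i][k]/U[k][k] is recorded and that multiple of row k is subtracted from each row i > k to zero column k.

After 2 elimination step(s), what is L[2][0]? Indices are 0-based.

[col 0] pivot -1
  R1 -= -1*R0 → (0, 4, -2)  (L[1][0] := -1)
  R2 -= -2*R0 → (0, 8, -2)  (L[2][0] := -2)
[col 1] pivot 4
  R2 -= 2*R1 → (0, 0, 2)  (L[2][1] := 2)

L[2][0] = -2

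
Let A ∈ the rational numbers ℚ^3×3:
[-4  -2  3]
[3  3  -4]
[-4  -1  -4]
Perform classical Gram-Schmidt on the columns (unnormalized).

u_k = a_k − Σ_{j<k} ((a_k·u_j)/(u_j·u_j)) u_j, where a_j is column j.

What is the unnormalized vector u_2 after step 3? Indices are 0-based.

u_2 = (45/19, 20/19, -30/19)

Step 1: u_0 = a_0 = (-4, 3, -4).
Step 2: u_1 = a_1 − (21/41)·u_0 = (2/41, 60/41, 43/41).
Step 3: u_2 = a_2 − (-8/41)·u_0 − (-58/19)·u_1 = (45/19, 20/19, -30/19).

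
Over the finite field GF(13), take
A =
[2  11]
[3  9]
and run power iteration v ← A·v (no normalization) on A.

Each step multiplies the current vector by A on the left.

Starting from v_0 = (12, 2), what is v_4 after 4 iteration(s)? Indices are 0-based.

v_0 = (12, 2).
v_1 = A·v_0 = (7, 2).
v_2 = A·v_1 = (10, 0).
v_3 = A·v_2 = (7, 4).
v_4 = A·v_3 = (6, 5).

v_4 = (6, 5)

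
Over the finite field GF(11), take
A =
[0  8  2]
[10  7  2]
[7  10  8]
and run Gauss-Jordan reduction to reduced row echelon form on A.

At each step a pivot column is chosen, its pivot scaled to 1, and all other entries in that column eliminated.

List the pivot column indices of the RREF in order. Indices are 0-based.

pivot columns: 0, 1, 2

step 1: exchange rows 0,1
step 1: normalize row 0 (÷10) = (1, 4, 9)
  row 2: subtract 7×row0 = (0, 4, 0)
step 2: normalize row 1 (÷8) = (0, 1, 3)
  row 0: subtract 4×row1 = (1, 0, 8)
  row 2: subtract 4×row1 = (0, 0, 10)
step 3: normalize row 2 (÷10) = (0, 0, 1)
  row 0: subtract 8×row2 = (1, 0, 0)
  row 1: subtract 3×row2 = (0, 1, 0)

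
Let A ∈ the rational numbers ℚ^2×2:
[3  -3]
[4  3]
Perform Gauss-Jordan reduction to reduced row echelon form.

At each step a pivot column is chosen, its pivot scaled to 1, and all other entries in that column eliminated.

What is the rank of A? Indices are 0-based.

rank = 2

pivot(0,0)=3: scale R0 → (1, -1)
  clear (1,0): R1 −= (4)R0 → (0, 7)
pivot(1,1)=7: scale R1 → (0, 1)
  clear (0,1): R0 −= (-1)R1 → (1, 0)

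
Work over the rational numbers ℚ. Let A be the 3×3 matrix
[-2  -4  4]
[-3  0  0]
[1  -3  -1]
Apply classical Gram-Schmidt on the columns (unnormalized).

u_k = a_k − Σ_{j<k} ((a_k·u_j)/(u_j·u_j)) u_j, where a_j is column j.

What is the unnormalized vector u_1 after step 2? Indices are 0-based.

Step 1: u_0 = a_0 = (-2, -3, 1).
Step 2: u_1 = a_1 − (5/14)·u_0 = (-23/7, 15/14, -47/14).

u_1 = (-23/7, 15/14, -47/14)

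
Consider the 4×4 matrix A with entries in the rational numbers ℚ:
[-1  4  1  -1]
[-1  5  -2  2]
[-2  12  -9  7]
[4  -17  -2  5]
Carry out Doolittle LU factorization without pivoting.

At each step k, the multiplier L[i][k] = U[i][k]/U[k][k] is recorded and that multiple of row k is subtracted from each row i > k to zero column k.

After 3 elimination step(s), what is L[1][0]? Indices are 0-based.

[col 0] pivot -1
  R1 -= 1*R0 → (0, 1, -3, 3)  (L[1][0] := 1)
  R2 -= 2*R0 → (0, 4, -11, 9)  (L[2][0] := 2)
  R3 -= -4*R0 → (0, -1, 2, 1)  (L[3][0] := -4)
[col 1] pivot 1
  R2 -= 4*R1 → (0, 0, 1, -3)  (L[2][1] := 4)
  R3 -= -1*R1 → (0, 0, -1, 4)  (L[3][1] := -1)
[col 2] pivot 1
  R3 -= -1*R2 → (0, 0, 0, 1)  (L[3][2] := -1)

L[1][0] = 1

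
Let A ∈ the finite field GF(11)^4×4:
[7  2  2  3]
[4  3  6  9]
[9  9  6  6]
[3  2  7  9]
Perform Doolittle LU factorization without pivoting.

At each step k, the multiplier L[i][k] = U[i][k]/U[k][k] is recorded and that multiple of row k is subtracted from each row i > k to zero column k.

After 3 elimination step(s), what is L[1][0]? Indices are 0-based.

L[1][0] = 10

[col 0] pivot 7
  R1 -= 10*R0 → (0, 5, 8, 1)  (L[1][0] := 10)
  R2 -= 6*R0 → (0, 8, 5, 10)  (L[2][0] := 6)
  R3 -= 2*R0 → (0, 9, 3, 3)  (L[3][0] := 2)
[col 1] pivot 5
  R2 -= 6*R1 → (0, 0, 1, 4)  (L[2][1] := 6)
  R3 -= 4*R1 → (0, 0, 4, 10)  (L[3][1] := 4)
[col 2] pivot 1
  R3 -= 4*R2 → (0, 0, 0, 5)  (L[3][2] := 4)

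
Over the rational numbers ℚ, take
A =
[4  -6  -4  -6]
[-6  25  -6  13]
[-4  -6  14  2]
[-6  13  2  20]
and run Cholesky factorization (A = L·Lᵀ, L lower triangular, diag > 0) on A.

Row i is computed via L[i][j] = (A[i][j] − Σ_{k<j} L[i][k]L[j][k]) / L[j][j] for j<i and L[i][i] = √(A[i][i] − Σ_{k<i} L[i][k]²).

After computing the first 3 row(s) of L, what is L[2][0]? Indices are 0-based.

L[2][0] = -2

Step 1: L[0][0] = √(4) = 2.
  L[1][0] = (-6) / L[0][0] = -3.
Step 2: L[1][1] = √(16) = 4.
  L[2][0] = (-4) / L[0][0] = -2.
  L[2][1] = (-12) / L[1][1] = -3.
Step 3: L[2][2] = √(1) = 1.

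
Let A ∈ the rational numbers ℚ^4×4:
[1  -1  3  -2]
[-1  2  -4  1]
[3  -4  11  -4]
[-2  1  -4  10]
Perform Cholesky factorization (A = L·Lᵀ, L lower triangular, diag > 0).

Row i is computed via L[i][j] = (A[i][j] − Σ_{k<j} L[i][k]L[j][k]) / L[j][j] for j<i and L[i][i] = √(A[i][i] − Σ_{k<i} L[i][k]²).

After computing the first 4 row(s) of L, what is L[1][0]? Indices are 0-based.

Step 1: L[0][0] = √(1) = 1.
  L[1][0] = (-1) / L[0][0] = -1.
Step 2: L[1][1] = √(1) = 1.
  L[2][0] = (3) / L[0][0] = 3.
  L[2][1] = (-1) / L[1][1] = -1.
Step 3: L[2][2] = √(1) = 1.
  L[3][0] = (-2) / L[0][0] = -2.
  L[3][1] = (-1) / L[1][1] = -1.
  L[3][2] = (1) / L[2][2] = 1.
Step 4: L[3][3] = √(4) = 2.

L[1][0] = -1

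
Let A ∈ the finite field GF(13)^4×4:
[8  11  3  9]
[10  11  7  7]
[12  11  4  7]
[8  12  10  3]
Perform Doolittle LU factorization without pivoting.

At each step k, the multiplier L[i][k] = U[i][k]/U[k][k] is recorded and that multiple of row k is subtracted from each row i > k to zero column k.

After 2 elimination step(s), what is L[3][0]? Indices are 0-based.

k=0: U[0][0]=8
  eliminate (1,0): mult=11, new row 1: (0, 7, 0, 12); set L[1][0]=11
  eliminate (2,0): mult=8, new row 2: (0, 1, 6, 0); set L[2][0]=8
  eliminate (3,0): mult=1, new row 3: (0, 1, 7, 7); set L[3][0]=1
k=1: U[1][1]=7
  eliminate (2,1): mult=2, new row 2: (0, 0, 6, 2); set L[2][1]=2
  eliminate (3,1): mult=2, new row 3: (0, 0, 7, 9); set L[3][1]=2

L[3][0] = 1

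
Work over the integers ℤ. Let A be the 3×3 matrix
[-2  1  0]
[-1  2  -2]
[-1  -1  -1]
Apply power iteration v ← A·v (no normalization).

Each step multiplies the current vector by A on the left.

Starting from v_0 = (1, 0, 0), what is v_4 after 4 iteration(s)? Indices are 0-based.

v_4 = (1, 8, 20)

v_0 = (1, 0, 0).
v_1 = A·v_0 = (-2, -1, -1).
v_2 = A·v_1 = (3, 2, 4).
v_3 = A·v_2 = (-4, -7, -9).
v_4 = A·v_3 = (1, 8, 20).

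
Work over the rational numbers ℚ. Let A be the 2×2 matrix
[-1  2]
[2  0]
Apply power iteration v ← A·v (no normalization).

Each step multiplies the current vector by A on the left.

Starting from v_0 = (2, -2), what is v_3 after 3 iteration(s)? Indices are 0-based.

v_0 = (2, -2).
v_1 = A·v_0 = (-6, 4).
v_2 = A·v_1 = (14, -12).
v_3 = A·v_2 = (-38, 28).

v_3 = (-38, 28)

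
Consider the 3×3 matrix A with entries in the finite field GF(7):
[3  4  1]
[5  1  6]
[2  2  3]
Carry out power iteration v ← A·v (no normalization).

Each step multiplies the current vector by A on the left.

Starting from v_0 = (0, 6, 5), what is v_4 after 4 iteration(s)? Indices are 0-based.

v_0 = (0, 6, 5).
v_1 = A·v_0 = (1, 1, 6).
v_2 = A·v_1 = (6, 0, 1).
v_3 = A·v_2 = (5, 1, 1).
v_4 = A·v_3 = (6, 4, 1).

v_4 = (6, 4, 1)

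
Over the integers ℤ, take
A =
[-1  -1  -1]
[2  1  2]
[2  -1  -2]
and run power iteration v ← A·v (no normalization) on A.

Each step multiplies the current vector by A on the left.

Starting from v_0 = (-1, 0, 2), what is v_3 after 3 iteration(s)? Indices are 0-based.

v_3 = (-1, 14, 6)

v_0 = (-1, 0, 2).
v_1 = A·v_0 = (-1, 2, -6).
v_2 = A·v_1 = (5, -12, 8).
v_3 = A·v_2 = (-1, 14, 6).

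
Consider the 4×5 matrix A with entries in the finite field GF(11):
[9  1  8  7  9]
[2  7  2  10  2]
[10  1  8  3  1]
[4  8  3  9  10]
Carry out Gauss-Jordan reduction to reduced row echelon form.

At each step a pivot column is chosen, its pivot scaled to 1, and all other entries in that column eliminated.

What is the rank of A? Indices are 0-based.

rank = 4

step 1: normalize row 0 (÷9) = (1, 5, 7, 2, 1)
  row 1: subtract 2×row0 = (0, 8, 10, 6, 0)
  row 2: subtract 10×row0 = (0, 6, 4, 5, 2)
  row 3: subtract 4×row0 = (0, 10, 8, 1, 6)
step 2: normalize row 1 (÷8) = (0, 1, 4, 9, 0)
  row 0: subtract 5×row1 = (1, 0, 9, 1, 1)
  row 2: subtract 6×row1 = (0, 0, 2, 6, 2)
  row 3: subtract 10×row1 = (0, 0, 1, 10, 6)
step 3: normalize row 2 (÷2) = (0, 0, 1, 3, 1)
  row 0: subtract 9×row2 = (1, 0, 0, 7, 3)
  row 1: subtract 4×row2 = (0, 1, 0, 8, 7)
  row 3: subtract 1×row2 = (0, 0, 0, 7, 5)
step 4: normalize row 3 (÷7) = (0, 0, 0, 1, 7)
  row 0: subtract 7×row3 = (1, 0, 0, 0, 9)
  row 1: subtract 8×row3 = (0, 1, 0, 0, 6)
  row 2: subtract 3×row3 = (0, 0, 1, 0, 2)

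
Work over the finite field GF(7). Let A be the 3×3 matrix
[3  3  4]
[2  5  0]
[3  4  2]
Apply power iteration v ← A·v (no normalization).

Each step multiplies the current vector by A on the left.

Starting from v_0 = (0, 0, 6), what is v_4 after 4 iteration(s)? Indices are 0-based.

v_0 = (0, 0, 6).
v_1 = A·v_0 = (3, 0, 5).
v_2 = A·v_1 = (1, 6, 5).
v_3 = A·v_2 = (6, 4, 2).
v_4 = A·v_3 = (3, 4, 3).

v_4 = (3, 4, 3)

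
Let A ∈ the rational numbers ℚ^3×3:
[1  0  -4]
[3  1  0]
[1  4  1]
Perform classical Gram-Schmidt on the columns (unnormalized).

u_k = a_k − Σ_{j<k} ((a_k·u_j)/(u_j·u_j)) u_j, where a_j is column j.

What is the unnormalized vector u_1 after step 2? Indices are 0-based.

Step 1: u_0 = a_0 = (1, 3, 1).
Step 2: u_1 = a_1 − (7/11)·u_0 = (-7/11, -10/11, 37/11).

u_1 = (-7/11, -10/11, 37/11)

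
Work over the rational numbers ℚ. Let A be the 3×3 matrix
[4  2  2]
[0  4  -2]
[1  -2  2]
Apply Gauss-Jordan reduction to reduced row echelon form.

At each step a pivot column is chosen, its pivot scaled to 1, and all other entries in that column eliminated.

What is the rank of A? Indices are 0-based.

rank = 3

pivot(0,0)=4: scale R0 → (1, 1/2, 1/2)
  clear (2,0): R2 −= (1)R0 → (0, -5/2, 3/2)
pivot(1,1)=4: scale R1 → (0, 1, -1/2)
  clear (0,1): R0 −= (1/2)R1 → (1, 0, 3/4)
  clear (2,1): R2 −= (-5/2)R1 → (0, 0, 1/4)
pivot(2,2)=1/4: scale R2 → (0, 0, 1)
  clear (0,2): R0 −= (3/4)R2 → (1, 0, 0)
  clear (1,2): R1 −= (-1/2)R2 → (0, 1, 0)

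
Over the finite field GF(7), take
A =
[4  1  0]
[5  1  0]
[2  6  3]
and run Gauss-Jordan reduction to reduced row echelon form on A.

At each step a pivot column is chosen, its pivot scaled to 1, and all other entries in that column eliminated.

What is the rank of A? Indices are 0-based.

rank = 3

[1] R0 /= 4  ⇒  (1, 2, 0)
     R1 -= 5·R0  ⇒  (0, 5, 0)
     R2 -= 2·R0  ⇒  (0, 2, 3)
[2] R1 /= 5  ⇒  (0, 1, 0)
     R0 -= 2·R1  ⇒  (1, 0, 0)
     R2 -= 2·R1  ⇒  (0, 0, 3)
[3] R2 /= 3  ⇒  (0, 0, 1)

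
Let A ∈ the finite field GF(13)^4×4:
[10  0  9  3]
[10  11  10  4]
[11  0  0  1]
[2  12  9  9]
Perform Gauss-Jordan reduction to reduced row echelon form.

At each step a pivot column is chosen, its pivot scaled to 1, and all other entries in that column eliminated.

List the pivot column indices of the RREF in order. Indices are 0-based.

pivot columns: 0, 1, 2, 3

step 1: normalize row 0 (÷10) = (1, 0, 10, 12)
  row 1: subtract 10×row0 = (0, 11, 1, 1)
  row 2: subtract 11×row0 = (0, 0, 7, 12)
  row 3: subtract 2×row0 = (0, 12, 2, 11)
step 2: normalize row 1 (÷11) = (0, 1, 6, 6)
  row 3: subtract 12×row1 = (0, 0, 8, 4)
step 3: normalize row 2 (÷7) = (0, 0, 1, 11)
  row 0: subtract 10×row2 = (1, 0, 0, 6)
  row 1: subtract 6×row2 = (0, 1, 0, 5)
  row 3: subtract 8×row2 = (0, 0, 0, 7)
step 4: normalize row 3 (÷7) = (0, 0, 0, 1)
  row 0: subtract 6×row3 = (1, 0, 0, 0)
  row 1: subtract 5×row3 = (0, 1, 0, 0)
  row 2: subtract 11×row3 = (0, 0, 1, 0)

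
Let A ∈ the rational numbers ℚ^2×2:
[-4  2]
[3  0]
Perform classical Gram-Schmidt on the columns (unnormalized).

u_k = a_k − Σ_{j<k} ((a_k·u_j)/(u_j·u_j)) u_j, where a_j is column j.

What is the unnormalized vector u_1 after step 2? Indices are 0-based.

u_1 = (18/25, 24/25)

Step 1: u_0 = a_0 = (-4, 3).
Step 2: u_1 = a_1 − (-8/25)·u_0 = (18/25, 24/25).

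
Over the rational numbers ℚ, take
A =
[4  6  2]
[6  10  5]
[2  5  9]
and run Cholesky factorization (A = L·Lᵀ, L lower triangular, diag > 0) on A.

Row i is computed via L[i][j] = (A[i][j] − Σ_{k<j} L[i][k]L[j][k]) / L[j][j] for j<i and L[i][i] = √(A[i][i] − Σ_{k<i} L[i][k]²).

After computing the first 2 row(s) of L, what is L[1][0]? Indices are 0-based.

L[1][0] = 3

Step 1: L[0][0] = √(4) = 2.
  L[1][0] = (6) / L[0][0] = 3.
Step 2: L[1][1] = √(1) = 1.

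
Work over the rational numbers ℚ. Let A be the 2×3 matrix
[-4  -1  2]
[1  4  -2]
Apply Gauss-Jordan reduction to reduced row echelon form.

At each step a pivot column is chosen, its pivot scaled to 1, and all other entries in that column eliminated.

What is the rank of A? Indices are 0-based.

rank = 2

[1] R0 /= -4  ⇒  (1, 1/4, -1/2)
     R1 -= 1·R0  ⇒  (0, 15/4, -3/2)
[2] R1 /= 15/4  ⇒  (0, 1, -2/5)
     R0 -= 1/4·R1  ⇒  (1, 0, -2/5)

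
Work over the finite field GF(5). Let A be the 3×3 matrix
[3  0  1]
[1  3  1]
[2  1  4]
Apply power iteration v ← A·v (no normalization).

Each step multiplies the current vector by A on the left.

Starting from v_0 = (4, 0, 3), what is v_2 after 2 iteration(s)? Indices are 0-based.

v_0 = (4, 0, 3).
v_1 = A·v_0 = (0, 2, 0).
v_2 = A·v_1 = (0, 1, 2).

v_2 = (0, 1, 2)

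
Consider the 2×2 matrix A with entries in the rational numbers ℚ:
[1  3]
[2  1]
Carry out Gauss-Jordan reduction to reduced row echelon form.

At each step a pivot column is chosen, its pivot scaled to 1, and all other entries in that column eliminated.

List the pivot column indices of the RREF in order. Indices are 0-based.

pivot columns: 0, 1

step 1: normalize row 0 (÷1) = (1, 3)
  row 1: subtract 2×row0 = (0, -5)
step 2: normalize row 1 (÷-5) = (0, 1)
  row 0: subtract 3×row1 = (1, 0)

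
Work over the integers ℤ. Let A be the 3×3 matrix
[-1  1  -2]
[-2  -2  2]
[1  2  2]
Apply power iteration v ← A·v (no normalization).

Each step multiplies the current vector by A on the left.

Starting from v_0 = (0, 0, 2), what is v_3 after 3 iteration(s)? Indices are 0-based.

v_0 = (0, 0, 2).
v_1 = A·v_0 = (-4, 4, 4).
v_2 = A·v_1 = (0, 8, 12).
v_3 = A·v_2 = (-16, 8, 40).

v_3 = (-16, 8, 40)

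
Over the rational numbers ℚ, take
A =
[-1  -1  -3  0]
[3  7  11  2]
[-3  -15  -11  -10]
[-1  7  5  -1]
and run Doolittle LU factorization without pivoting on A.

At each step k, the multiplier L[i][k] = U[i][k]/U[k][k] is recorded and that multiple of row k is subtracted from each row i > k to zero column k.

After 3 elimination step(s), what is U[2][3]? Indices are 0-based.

[col 0] pivot -1
  R1 -= -3*R0 → (0, 4, 2, 2)  (L[1][0] := -3)
  R2 -= 3*R0 → (0, -12, -2, -10)  (L[2][0] := 3)
  R3 -= 1*R0 → (0, 8, 8, -1)  (L[3][0] := 1)
[col 1] pivot 4
  R2 -= -3*R1 → (0, 0, 4, -4)  (L[2][1] := -3)
  R3 -= 2*R1 → (0, 0, 4, -5)  (L[3][1] := 2)
[col 2] pivot 4
  R3 -= 1*R2 → (0, 0, 0, -1)  (L[3][2] := 1)

U[2][3] = -4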